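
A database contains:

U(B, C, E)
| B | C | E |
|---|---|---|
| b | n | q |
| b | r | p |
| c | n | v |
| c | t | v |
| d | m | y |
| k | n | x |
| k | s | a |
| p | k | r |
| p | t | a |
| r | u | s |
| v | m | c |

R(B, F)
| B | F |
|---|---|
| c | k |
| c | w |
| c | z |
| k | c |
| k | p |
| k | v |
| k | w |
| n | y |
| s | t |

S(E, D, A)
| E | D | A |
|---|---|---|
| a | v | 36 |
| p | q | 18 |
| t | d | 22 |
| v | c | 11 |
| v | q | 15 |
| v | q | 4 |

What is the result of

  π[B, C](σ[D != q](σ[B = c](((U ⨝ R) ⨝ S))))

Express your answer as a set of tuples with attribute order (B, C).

Natural join on B: {(c, n, v, k), (c, n, v, w), (c, n, v, z), (c, t, v, k), (c, t, v, w), (c, t, v, z), (k, n, x, c), (k, n, x, p), (k, n, x, v), (k, n, x, w), (k, s, a, c), (k, s, a, p), (k, s, a, v), (k, s, a, w)}
Natural join on E: {(c, n, v, k, c, 11), (c, n, v, k, q, 15), (c, n, v, k, q, 4), (c, n, v, w, c, 11), (c, n, v, w, q, 15), (c, n, v, w, q, 4), (c, n, v, z, c, 11), (c, n, v, z, q, 15), (c, n, v, z, q, 4), (c, t, v, k, c, 11), (c, t, v, k, q, 15), (c, t, v, k, q, 4), (c, t, v, w, c, 11), (c, t, v, w, q, 15), (c, t, v, w, q, 4), (c, t, v, z, c, 11), (c, t, v, z, q, 15), (c, t, v, z, q, 4), (k, s, a, c, v, 36), (k, s, a, p, v, 36), (k, s, a, v, v, 36), (k, s, a, w, v, 36)}
σ[B = c]: keep tuples satisfying B = c → {(c, n, v, k, c, 11), (c, n, v, k, q, 15), (c, n, v, k, q, 4), (c, n, v, w, c, 11), (c, n, v, w, q, 15), (c, n, v, w, q, 4), (c, n, v, z, c, 11), (c, n, v, z, q, 15), (c, n, v, z, q, 4), (c, t, v, k, c, 11), (c, t, v, k, q, 15), (c, t, v, k, q, 4), (c, t, v, w, c, 11), (c, t, v, w, q, 15), (c, t, v, w, q, 4), (c, t, v, z, c, 11), (c, t, v, z, q, 15), (c, t, v, z, q, 4)}
σ[D != q]: keep tuples satisfying D != q → {(c, n, v, k, c, 11), (c, n, v, w, c, 11), (c, n, v, z, c, 11), (c, t, v, k, c, 11), (c, t, v, w, c, 11), (c, t, v, z, c, 11)}
π[B, C]: project onto (B, C) (4 duplicate(s) eliminated) → {(c, n), (c, t)}

{(c, n), (c, t)}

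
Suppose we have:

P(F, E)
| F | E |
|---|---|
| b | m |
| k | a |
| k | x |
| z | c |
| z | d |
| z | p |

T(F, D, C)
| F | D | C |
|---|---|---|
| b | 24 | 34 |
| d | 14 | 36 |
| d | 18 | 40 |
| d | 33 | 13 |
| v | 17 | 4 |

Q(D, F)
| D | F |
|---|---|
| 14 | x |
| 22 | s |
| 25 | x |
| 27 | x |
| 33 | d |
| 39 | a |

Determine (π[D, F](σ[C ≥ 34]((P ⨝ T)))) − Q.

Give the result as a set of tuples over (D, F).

Natural join on F: {(b, m, 24, 34)}
σ[C ≥ 34]: keep tuples satisfying C ≥ 34 → {(b, m, 24, 34)}
Keep only column(s) D, F: {(24, b)}
Set difference of the two operands is {(24, b)}.

{(24, b)}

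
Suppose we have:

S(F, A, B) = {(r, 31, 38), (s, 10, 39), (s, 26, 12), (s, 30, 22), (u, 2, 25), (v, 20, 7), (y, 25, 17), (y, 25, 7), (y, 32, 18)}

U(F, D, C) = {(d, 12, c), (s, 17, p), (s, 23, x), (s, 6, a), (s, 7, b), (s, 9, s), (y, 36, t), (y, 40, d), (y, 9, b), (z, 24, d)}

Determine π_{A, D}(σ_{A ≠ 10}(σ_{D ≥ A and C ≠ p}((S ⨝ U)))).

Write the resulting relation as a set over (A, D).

{(25, 36), (25, 40), (32, 36), (32, 40)}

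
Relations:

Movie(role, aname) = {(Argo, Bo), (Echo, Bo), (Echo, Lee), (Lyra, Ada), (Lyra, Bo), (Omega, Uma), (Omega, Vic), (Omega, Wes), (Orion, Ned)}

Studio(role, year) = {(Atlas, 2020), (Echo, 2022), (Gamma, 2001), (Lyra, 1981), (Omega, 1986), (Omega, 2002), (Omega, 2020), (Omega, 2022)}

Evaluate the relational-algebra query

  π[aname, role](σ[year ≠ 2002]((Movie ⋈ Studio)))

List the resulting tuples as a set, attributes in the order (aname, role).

Joining Movie and Studio on role yields {(Echo, Bo, 2022), (Echo, Lee, 2022), (Lyra, Ada, 1981), (Lyra, Bo, 1981), (Omega, Uma, 1986), (Omega, Uma, 2002), (Omega, Uma, 2020), (Omega, Uma, 2022), (Omega, Vic, 1986), (Omega, Vic, 2002), (Omega, Vic, 2020), (Omega, Vic, 2022), (Omega, Wes, 1986), (Omega, Wes, 2002), (Omega, Wes, 2020), (Omega, Wes, 2022)}.
Selection year ≠ 2002: {(Echo, Bo, 2022), (Echo, Lee, 2022), (Lyra, Ada, 1981), (Lyra, Bo, 1981), (Omega, Uma, 1986), (Omega, Uma, 2020), (Omega, Uma, 2022), (Omega, Vic, 1986), (Omega, Vic, 2020), (Omega, Vic, 2022), (Omega, Wes, 1986), (Omega, Wes, 2020), (Omega, Wes, 2022)}
Keep only column(s) aname, role (6 duplicate(s) eliminated): {(Ada, Lyra), (Bo, Echo), (Bo, Lyra), (Lee, Echo), (Uma, Omega), (Vic, Omega), (Wes, Omega)}

{(Ada, Lyra), (Bo, Echo), (Bo, Lyra), (Lee, Echo), (Uma, Omega), (Vic, Omega), (Wes, Omega)}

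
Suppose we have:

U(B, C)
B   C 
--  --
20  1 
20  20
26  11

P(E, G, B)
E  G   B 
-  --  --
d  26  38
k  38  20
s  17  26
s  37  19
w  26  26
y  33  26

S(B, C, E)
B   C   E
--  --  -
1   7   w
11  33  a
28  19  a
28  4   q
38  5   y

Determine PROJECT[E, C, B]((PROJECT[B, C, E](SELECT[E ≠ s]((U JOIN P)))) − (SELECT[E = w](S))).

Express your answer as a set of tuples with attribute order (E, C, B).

{(k, 1, 20), (k, 20, 20), (w, 11, 26), (y, 11, 26)}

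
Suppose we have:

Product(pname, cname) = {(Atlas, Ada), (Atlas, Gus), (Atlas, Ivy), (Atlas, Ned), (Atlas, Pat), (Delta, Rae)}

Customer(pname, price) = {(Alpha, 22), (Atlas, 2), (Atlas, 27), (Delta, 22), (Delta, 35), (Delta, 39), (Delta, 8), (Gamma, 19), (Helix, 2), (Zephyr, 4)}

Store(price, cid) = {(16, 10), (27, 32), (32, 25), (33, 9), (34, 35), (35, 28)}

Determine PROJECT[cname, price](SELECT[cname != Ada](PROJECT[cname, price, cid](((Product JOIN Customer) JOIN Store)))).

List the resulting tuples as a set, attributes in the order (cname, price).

{(Gus, 27), (Ivy, 27), (Ned, 27), (Pat, 27), (Rae, 35)}

Natural join on pname: {(Atlas, Ada, 2), (Atlas, Ada, 27), (Atlas, Gus, 2), (Atlas, Gus, 27), (Atlas, Ivy, 2), (Atlas, Ivy, 27), (Atlas, Ned, 2), (Atlas, Ned, 27), (Atlas, Pat, 2), (Atlas, Pat, 27), (Delta, Rae, 22), (Delta, Rae, 35), (Delta, Rae, 39), (Delta, Rae, 8)}
Natural join on price: {(Atlas, Ada, 27, 32), (Atlas, Gus, 27, 32), (Atlas, Ivy, 27, 32), (Atlas, Ned, 27, 32), (Atlas, Pat, 27, 32), (Delta, Rae, 35, 28)}
Projecting to cname, price, cid: {(Ada, 27, 32), (Gus, 27, 32), (Ivy, 27, 32), (Ned, 27, 32), (Pat, 27, 32), (Rae, 35, 28)}
Filtering on cname != Ada leaves {(Gus, 27, 32), (Ivy, 27, 32), (Ned, 27, 32), (Pat, 27, 32), (Rae, 35, 28)}.
Projecting to cname, price: {(Gus, 27), (Ivy, 27), (Ned, 27), (Pat, 27), (Rae, 35)}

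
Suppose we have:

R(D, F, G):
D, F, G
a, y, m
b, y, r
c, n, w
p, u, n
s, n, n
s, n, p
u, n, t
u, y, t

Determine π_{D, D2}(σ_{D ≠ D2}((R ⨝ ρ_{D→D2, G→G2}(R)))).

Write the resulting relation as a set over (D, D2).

{(a, b), (a, u), (b, a), (b, u), (c, s), (c, u), (s, c), (s, u), (u, a), (u, b), (u, c), (u, s)}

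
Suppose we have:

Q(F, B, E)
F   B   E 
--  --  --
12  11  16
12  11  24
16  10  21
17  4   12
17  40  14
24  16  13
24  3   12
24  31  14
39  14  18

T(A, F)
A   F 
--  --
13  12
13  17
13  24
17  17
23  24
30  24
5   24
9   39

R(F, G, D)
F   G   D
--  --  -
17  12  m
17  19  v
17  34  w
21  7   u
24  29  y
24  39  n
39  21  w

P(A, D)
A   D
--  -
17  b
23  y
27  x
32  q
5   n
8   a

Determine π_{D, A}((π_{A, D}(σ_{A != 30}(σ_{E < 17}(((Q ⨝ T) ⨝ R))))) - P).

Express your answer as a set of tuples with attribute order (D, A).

{(m, 13), (m, 17), (n, 13), (n, 23), (v, 13), (v, 17), (w, 13), (w, 17), (y, 13), (y, 5)}

Joining Q and T on F yields {(12, 11, 16, 13), (12, 11, 24, 13), (17, 4, 12, 13), (17, 4, 12, 17), (17, 40, 14, 13), (17, 40, 14, 17), (24, 16, 13, 13), (24, 16, 13, 23), (24, 16, 13, 30), (24, 16, 13, 5), (24, 3, 12, 13), (24, 3, 12, 23), (24, 3, 12, 30), (24, 3, 12, 5), (24, 31, 14, 13), (24, 31, 14, 23), (24, 31, 14, 30), (24, 31, 14, 5), (39, 14, 18, 9)}.
Joining (Q ⨝ T) and R on F yields {(17, 4, 12, 13, 12, m), (17, 4, 12, 13, 19, v), (17, 4, 12, 13, 34, w), (17, 4, 12, 17, 12, m), (17, 4, 12, 17, 19, v), (17, 4, 12, 17, 34, w), (17, 40, 14, 13, 12, m), (17, 40, 14, 13, 19, v), (17, 40, 14, 13, 34, w), (17, 40, 14, 17, 12, m), (17, 40, 14, 17, 19, v), (17, 40, 14, 17, 34, w), (24, 16, 13, 13, 29, y), (24, 16, 13, 13, 39, n), (24, 16, 13, 23, 29, y), (24, 16, 13, 23, 39, n), (24, 16, 13, 30, 29, y), (24, 16, 13, 30, 39, n), (24, 16, 13, 5, 29, y), (24, 16, 13, 5, 39, n), (24, 3, 12, 13, 29, y), (24, 3, 12, 13, 39, n), (24, 3, 12, 23, 29, y), (24, 3, 12, 23, 39, n), (24, 3, 12, 30, 29, y), (24, 3, 12, 30, 39, n), (24, 3, 12, 5, 29, y), (24, 3, 12, 5, 39, n), (24, 31, 14, 13, 29, y), (24, 31, 14, 13, 39, n), (24, 31, 14, 23, 29, y), (24, 31, 14, 23, 39, n), (24, 31, 14, 30, 29, y), (24, 31, 14, 30, 39, n), (24, 31, 14, 5, 29, y), (24, 31, 14, 5, 39, n), (39, 14, 18, 9, 21, w)}.
Selection E < 17: {(17, 4, 12, 13, 12, m), (17, 4, 12, 13, 19, v), (17, 4, 12, 13, 34, w), (17, 4, 12, 17, 12, m), (17, 4, 12, 17, 19, v), (17, 4, 12, 17, 34, w), (17, 40, 14, 13, 12, m), (17, 40, 14, 13, 19, v), (17, 40, 14, 13, 34, w), (17, 40, 14, 17, 12, m), (17, 40, 14, 17, 19, v), (17, 40, 14, 17, 34, w), (24, 16, 13, 13, 29, y), (24, 16, 13, 13, 39, n), (24, 16, 13, 23, 29, y), (24, 16, 13, 23, 39, n), (24, 16, 13, 30, 29, y), (24, 16, 13, 30, 39, n), (24, 16, 13, 5, 29, y), (24, 16, 13, 5, 39, n), (24, 3, 12, 13, 29, y), (24, 3, 12, 13, 39, n), (24, 3, 12, 23, 29, y), (24, 3, 12, 23, 39, n), (24, 3, 12, 30, 29, y), (24, 3, 12, 30, 39, n), (24, 3, 12, 5, 29, y), (24, 3, 12, 5, 39, n), (24, 31, 14, 13, 29, y), (24, 31, 14, 13, 39, n), (24, 31, 14, 23, 29, y), (24, 31, 14, 23, 39, n), (24, 31, 14, 30, 29, y), (24, 31, 14, 30, 39, n), (24, 31, 14, 5, 29, y), (24, 31, 14, 5, 39, n)}
Selection A != 30: {(17, 4, 12, 13, 12, m), (17, 4, 12, 13, 19, v), (17, 4, 12, 13, 34, w), (17, 4, 12, 17, 12, m), (17, 4, 12, 17, 19, v), (17, 4, 12, 17, 34, w), (17, 40, 14, 13, 12, m), (17, 40, 14, 13, 19, v), (17, 40, 14, 13, 34, w), (17, 40, 14, 17, 12, m), (17, 40, 14, 17, 19, v), (17, 40, 14, 17, 34, w), (24, 16, 13, 13, 29, y), (24, 16, 13, 13, 39, n), (24, 16, 13, 23, 29, y), (24, 16, 13, 23, 39, n), (24, 16, 13, 5, 29, y), (24, 16, 13, 5, 39, n), (24, 3, 12, 13, 29, y), (24, 3, 12, 13, 39, n), (24, 3, 12, 23, 29, y), (24, 3, 12, 23, 39, n), (24, 3, 12, 5, 29, y), (24, 3, 12, 5, 39, n), (24, 31, 14, 13, 29, y), (24, 31, 14, 13, 39, n), (24, 31, 14, 23, 29, y), (24, 31, 14, 23, 39, n), (24, 31, 14, 5, 29, y), (24, 31, 14, 5, 39, n)}
π[A, D]: project onto (A, D) (18 duplicate(s) eliminated) → {(13, m), (13, n), (13, v), (13, w), (13, y), (17, m), (17, v), (17, w), (23, n), (23, y), (5, n), (5, y)}
Set difference of the two operands is {(13, m), (13, n), (13, v), (13, w), (13, y), (17, m), (17, v), (17, w), (23, n), (5, y)}.
π[D, A]: project onto (D, A) → {(m, 13), (m, 17), (n, 13), (n, 23), (v, 13), (v, 17), (w, 13), (w, 17), (y, 13), (y, 5)}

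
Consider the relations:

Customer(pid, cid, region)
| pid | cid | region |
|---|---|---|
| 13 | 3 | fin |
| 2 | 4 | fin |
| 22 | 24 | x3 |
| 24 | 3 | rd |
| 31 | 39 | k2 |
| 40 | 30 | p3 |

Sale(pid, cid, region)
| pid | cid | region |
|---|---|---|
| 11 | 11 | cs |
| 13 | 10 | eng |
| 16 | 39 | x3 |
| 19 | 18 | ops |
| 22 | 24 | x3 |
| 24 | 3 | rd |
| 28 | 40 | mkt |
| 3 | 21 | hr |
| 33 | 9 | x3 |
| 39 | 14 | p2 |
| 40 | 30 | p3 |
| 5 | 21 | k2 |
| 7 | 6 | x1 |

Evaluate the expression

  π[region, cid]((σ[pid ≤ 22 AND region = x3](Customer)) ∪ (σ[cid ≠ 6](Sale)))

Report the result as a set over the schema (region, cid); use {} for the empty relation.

Apply σ_{pid ≤ 22 AND region = x3}; surviving tuples: {(22, 24, x3)}
Apply σ_{cid ≠ 6}; surviving tuples: {(11, 11, cs), (13, 10, eng), (16, 39, x3), (19, 18, ops), (22, 24, x3), (24, 3, rd), (28, 40, mkt), (3, 21, hr), (33, 9, x3), (39, 14, p2), (40, 30, p3), (5, 21, k2)}
Set union of the two operands is {(11, 11, cs), (13, 10, eng), (16, 39, x3), (19, 18, ops), (22, 24, x3), (24, 3, rd), (28, 40, mkt), (3, 21, hr), (33, 9, x3), (39, 14, p2), (40, 30, p3), (5, 21, k2)}.
π[region, cid]: project onto (region, cid) → {(cs, 11), (eng, 10), (hr, 21), (k2, 21), (mkt, 40), (ops, 18), (p2, 14), (p3, 30), (rd, 3), (x3, 24), (x3, 39), (x3, 9)}

{(cs, 11), (eng, 10), (hr, 21), (k2, 21), (mkt, 40), (ops, 18), (p2, 14), (p3, 30), (rd, 3), (x3, 24), (x3, 39), (x3, 9)}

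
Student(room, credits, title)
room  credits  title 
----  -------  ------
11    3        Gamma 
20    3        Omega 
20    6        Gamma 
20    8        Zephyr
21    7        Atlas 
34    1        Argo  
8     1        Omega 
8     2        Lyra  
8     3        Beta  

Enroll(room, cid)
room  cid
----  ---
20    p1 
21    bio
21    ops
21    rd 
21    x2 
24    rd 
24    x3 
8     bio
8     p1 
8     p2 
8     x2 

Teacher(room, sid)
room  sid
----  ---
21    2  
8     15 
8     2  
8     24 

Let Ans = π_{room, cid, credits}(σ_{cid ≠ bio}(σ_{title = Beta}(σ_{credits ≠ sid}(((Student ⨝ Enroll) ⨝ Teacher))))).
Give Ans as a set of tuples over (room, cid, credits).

Student ⋈ Enroll (natural join on room): {(20, 3, Omega, p1), (20, 6, Gamma, p1), (20, 8, Zephyr, p1), (21, 7, Atlas, bio), (21, 7, Atlas, ops), (21, 7, Atlas, rd), (21, 7, Atlas, x2), (8, 1, Omega, bio), (8, 1, Omega, p1), (8, 1, Omega, p2), (8, 1, Omega, x2), (8, 2, Lyra, bio), (8, 2, Lyra, p1), (8, 2, Lyra, p2), (8, 2, Lyra, x2), (8, 3, Beta, bio), (8, 3, Beta, p1), (8, 3, Beta, p2), (8, 3, Beta, x2)}
(Student ⨝ Enroll) ⋈ Teacher (natural join on room): {(21, 7, Atlas, bio, 2), (21, 7, Atlas, ops, 2), (21, 7, Atlas, rd, 2), (21, 7, Atlas, x2, 2), (8, 1, Omega, bio, 15), (8, 1, Omega, bio, 2), (8, 1, Omega, bio, 24), (8, 1, Omega, p1, 15), (8, 1, Omega, p1, 2), (8, 1, Omega, p1, 24), (8, 1, Omega, p2, 15), (8, 1, Omega, p2, 2), (8, 1, Omega, p2, 24), (8, 1, Omega, x2, 15), (8, 1, Omega, x2, 2), (8, 1, Omega, x2, 24), (8, 2, Lyra, bio, 15), (8, 2, Lyra, bio, 2), (8, 2, Lyra, bio, 24), (8, 2, Lyra, p1, 15), (8, 2, Lyra, p1, 2), (8, 2, Lyra, p1, 24), (8, 2, Lyra, p2, 15), (8, 2, Lyra, p2, 2), (8, 2, Lyra, p2, 24), (8, 2, Lyra, x2, 15), (8, 2, Lyra, x2, 2), (8, 2, Lyra, x2, 24), (8, 3, Beta, bio, 15), (8, 3, Beta, bio, 2), (8, 3, Beta, bio, 24), (8, 3, Beta, p1, 15), (8, 3, Beta, p1, 2), (8, 3, Beta, p1, 24), (8, 3, Beta, p2, 15), (8, 3, Beta, p2, 2), (8, 3, Beta, p2, 24), (8, 3, Beta, x2, 15), (8, 3, Beta, x2, 2), (8, 3, Beta, x2, 24)}
Apply σ_{credits ≠ sid}; surviving tuples: {(21, 7, Atlas, bio, 2), (21, 7, Atlas, ops, 2), (21, 7, Atlas, rd, 2), (21, 7, Atlas, x2, 2), (8, 1, Omega, bio, 15), (8, 1, Omega, bio, 2), (8, 1, Omega, bio, 24), (8, 1, Omega, p1, 15), (8, 1, Omega, p1, 2), (8, 1, Omega, p1, 24), (8, 1, Omega, p2, 15), (8, 1, Omega, p2, 2), (8, 1, Omega, p2, 24), (8, 1, Omega, x2, 15), (8, 1, Omega, x2, 2), (8, 1, Omega, x2, 24), (8, 2, Lyra, bio, 15), (8, 2, Lyra, bio, 24), (8, 2, Lyra, p1, 15), (8, 2, Lyra, p1, 24), (8, 2, Lyra, p2, 15), (8, 2, Lyra, p2, 24), (8, 2, Lyra, x2, 15), (8, 2, Lyra, x2, 24), (8, 3, Beta, bio, 15), (8, 3, Beta, bio, 2), (8, 3, Beta, bio, 24), (8, 3, Beta, p1, 15), (8, 3, Beta, p1, 2), (8, 3, Beta, p1, 24), (8, 3, Beta, p2, 15), (8, 3, Beta, p2, 2), (8, 3, Beta, p2, 24), (8, 3, Beta, x2, 15), (8, 3, Beta, x2, 2), (8, 3, Beta, x2, 24)}
Apply σ_{title = Beta}; surviving tuples: {(8, 3, Beta, bio, 15), (8, 3, Beta, bio, 2), (8, 3, Beta, bio, 24), (8, 3, Beta, p1, 15), (8, 3, Beta, p1, 2), (8, 3, Beta, p1, 24), (8, 3, Beta, p2, 15), (8, 3, Beta, p2, 2), (8, 3, Beta, p2, 24), (8, 3, Beta, x2, 15), (8, 3, Beta, x2, 2), (8, 3, Beta, x2, 24)}
Apply σ_{cid ≠ bio}; surviving tuples: {(8, 3, Beta, p1, 15), (8, 3, Beta, p1, 2), (8, 3, Beta, p1, 24), (8, 3, Beta, p2, 15), (8, 3, Beta, p2, 2), (8, 3, Beta, p2, 24), (8, 3, Beta, x2, 15), (8, 3, Beta, x2, 2), (8, 3, Beta, x2, 24)}
Keep only column(s) room, cid, credits (6 duplicate(s) eliminated): {(8, p1, 3), (8, p2, 3), (8, x2, 3)}

{(8, p1, 3), (8, p2, 3), (8, x2, 3)}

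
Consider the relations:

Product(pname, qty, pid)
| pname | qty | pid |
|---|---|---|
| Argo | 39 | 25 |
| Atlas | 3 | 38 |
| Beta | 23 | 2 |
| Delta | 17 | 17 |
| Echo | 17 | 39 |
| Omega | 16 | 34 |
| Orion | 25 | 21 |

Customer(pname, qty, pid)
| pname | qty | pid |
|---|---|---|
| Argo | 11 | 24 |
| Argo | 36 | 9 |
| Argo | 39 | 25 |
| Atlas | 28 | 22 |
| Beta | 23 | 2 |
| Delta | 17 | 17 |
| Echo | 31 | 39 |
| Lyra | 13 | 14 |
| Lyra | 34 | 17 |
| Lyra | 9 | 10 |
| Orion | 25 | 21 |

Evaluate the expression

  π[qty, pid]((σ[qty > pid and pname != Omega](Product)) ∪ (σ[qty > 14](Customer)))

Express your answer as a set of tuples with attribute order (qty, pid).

{(17, 17), (23, 2), (25, 21), (28, 22), (31, 39), (34, 17), (36, 9), (39, 25)}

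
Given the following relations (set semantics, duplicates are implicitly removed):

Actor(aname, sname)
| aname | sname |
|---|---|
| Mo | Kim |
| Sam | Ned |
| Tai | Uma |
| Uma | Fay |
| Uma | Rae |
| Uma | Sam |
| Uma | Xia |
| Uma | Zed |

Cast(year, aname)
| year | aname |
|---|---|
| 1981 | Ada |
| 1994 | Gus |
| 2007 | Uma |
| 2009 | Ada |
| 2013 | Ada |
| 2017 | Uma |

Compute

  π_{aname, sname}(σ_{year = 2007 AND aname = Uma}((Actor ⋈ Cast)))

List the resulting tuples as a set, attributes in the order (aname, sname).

Joining Actor and Cast on aname yields {(Uma, Fay, 2007), (Uma, Fay, 2017), (Uma, Rae, 2007), (Uma, Rae, 2017), (Uma, Sam, 2007), (Uma, Sam, 2017), (Uma, Xia, 2007), (Uma, Xia, 2017), (Uma, Zed, 2007), (Uma, Zed, 2017)}.
Selection year = 2007 AND aname = Uma: {(Uma, Fay, 2007), (Uma, Rae, 2007), (Uma, Sam, 2007), (Uma, Xia, 2007), (Uma, Zed, 2007)}
π[aname, sname]: project onto (aname, sname) → {(Uma, Fay), (Uma, Rae), (Uma, Sam), (Uma, Xia), (Uma, Zed)}

{(Uma, Fay), (Uma, Rae), (Uma, Sam), (Uma, Xia), (Uma, Zed)}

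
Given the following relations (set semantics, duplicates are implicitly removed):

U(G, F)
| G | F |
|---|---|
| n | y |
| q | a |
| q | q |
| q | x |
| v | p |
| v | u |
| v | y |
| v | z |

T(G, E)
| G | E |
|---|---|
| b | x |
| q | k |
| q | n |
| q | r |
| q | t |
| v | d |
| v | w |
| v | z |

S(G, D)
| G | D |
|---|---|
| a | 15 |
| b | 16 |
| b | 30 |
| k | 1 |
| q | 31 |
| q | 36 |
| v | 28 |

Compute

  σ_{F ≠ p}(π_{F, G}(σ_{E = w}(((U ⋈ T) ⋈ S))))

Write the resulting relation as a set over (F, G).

{(u, v), (y, v), (z, v)}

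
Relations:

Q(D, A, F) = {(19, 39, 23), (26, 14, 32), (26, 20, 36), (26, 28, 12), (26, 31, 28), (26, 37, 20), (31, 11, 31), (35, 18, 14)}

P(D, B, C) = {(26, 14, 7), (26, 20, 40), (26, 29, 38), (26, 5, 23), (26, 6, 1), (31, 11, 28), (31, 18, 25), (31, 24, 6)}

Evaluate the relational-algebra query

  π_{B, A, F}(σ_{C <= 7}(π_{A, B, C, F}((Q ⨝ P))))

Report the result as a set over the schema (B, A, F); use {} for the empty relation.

Natural join on D: {(26, 14, 32, 14, 7), (26, 14, 32, 20, 40), (26, 14, 32, 29, 38), (26, 14, 32, 5, 23), (26, 14, 32, 6, 1), (26, 20, 36, 14, 7), (26, 20, 36, 20, 40), (26, 20, 36, 29, 38), (26, 20, 36, 5, 23), (26, 20, 36, 6, 1), (26, 28, 12, 14, 7), (26, 28, 12, 20, 40), (26, 28, 12, 29, 38), (26, 28, 12, 5, 23), (26, 28, 12, 6, 1), (26, 31, 28, 14, 7), (26, 31, 28, 20, 40), (26, 31, 28, 29, 38), (26, 31, 28, 5, 23), (26, 31, 28, 6, 1), (26, 37, 20, 14, 7), (26, 37, 20, 20, 40), (26, 37, 20, 29, 38), (26, 37, 20, 5, 23), (26, 37, 20, 6, 1), (31, 11, 31, 11, 28), (31, 11, 31, 18, 25), (31, 11, 31, 24, 6)}
π[A, B, C, F]: project onto (A, B, C, F) → {(11, 11, 28, 31), (11, 18, 25, 31), (11, 24, 6, 31), (14, 14, 7, 32), (14, 20, 40, 32), (14, 29, 38, 32), (14, 5, 23, 32), (14, 6, 1, 32), (20, 14, 7, 36), (20, 20, 40, 36), (20, 29, 38, 36), (20, 5, 23, 36), (20, 6, 1, 36), (28, 14, 7, 12), (28, 20, 40, 12), (28, 29, 38, 12), (28, 5, 23, 12), (28, 6, 1, 12), (31, 14, 7, 28), (31, 20, 40, 28), (31, 29, 38, 28), (31, 5, 23, 28), (31, 6, 1, 28), (37, 14, 7, 20), (37, 20, 40, 20), (37, 29, 38, 20), (37, 5, 23, 20), (37, 6, 1, 20)}
Selection C <= 7: {(11, 24, 6, 31), (14, 14, 7, 32), (14, 6, 1, 32), (20, 14, 7, 36), (20, 6, 1, 36), (28, 14, 7, 12), (28, 6, 1, 12), (31, 14, 7, 28), (31, 6, 1, 28), (37, 14, 7, 20), (37, 6, 1, 20)}
π[B, A, F]: project onto (B, A, F) → {(14, 14, 32), (14, 20, 36), (14, 28, 12), (14, 31, 28), (14, 37, 20), (24, 11, 31), (6, 14, 32), (6, 20, 36), (6, 28, 12), (6, 31, 28), (6, 37, 20)}

{(14, 14, 32), (14, 20, 36), (14, 28, 12), (14, 31, 28), (14, 37, 20), (24, 11, 31), (6, 14, 32), (6, 20, 36), (6, 28, 12), (6, 31, 28), (6, 37, 20)}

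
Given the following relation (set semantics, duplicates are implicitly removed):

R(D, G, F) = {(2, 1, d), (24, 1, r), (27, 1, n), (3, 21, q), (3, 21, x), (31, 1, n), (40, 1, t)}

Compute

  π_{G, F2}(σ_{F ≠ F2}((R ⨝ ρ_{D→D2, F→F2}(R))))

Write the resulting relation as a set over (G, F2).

ρ[D→D2, F→F2]: schema becomes (D2, G, F2); tuples unchanged.
Natural join on G: {(2, 1, d, 2, d), (2, 1, d, 24, r), (2, 1, d, 27, n), (2, 1, d, 31, n), (2, 1, d, 40, t), (24, 1, r, 2, d), (24, 1, r, 24, r), (24, 1, r, 27, n), (24, 1, r, 31, n), (24, 1, r, 40, t), (27, 1, n, 2, d), (27, 1, n, 24, r), (27, 1, n, 27, n), (27, 1, n, 31, n), (27, 1, n, 40, t), (3, 21, q, 3, q), (3, 21, q, 3, x), (3, 21, x, 3, q), (3, 21, x, 3, x), (31, 1, n, 2, d), (31, 1, n, 24, r), (31, 1, n, 27, n), (31, 1, n, 31, n), (31, 1, n, 40, t), (40, 1, t, 2, d), (40, 1, t, 24, r), (40, 1, t, 27, n), (40, 1, t, 31, n), (40, 1, t, 40, t)}
Filtering on F ≠ F2 leaves {(2, 1, d, 24, r), (2, 1, d, 27, n), (2, 1, d, 31, n), (2, 1, d, 40, t), (24, 1, r, 2, d), (24, 1, r, 27, n), (24, 1, r, 31, n), (24, 1, r, 40, t), (27, 1, n, 2, d), (27, 1, n, 24, r), (27, 1, n, 40, t), (3, 21, q, 3, x), (3, 21, x, 3, q), (31, 1, n, 2, d), (31, 1, n, 24, r), (31, 1, n, 40, t), (40, 1, t, 2, d), (40, 1, t, 24, r), (40, 1, t, 27, n), (40, 1, t, 31, n)}.
Keep only column(s) G, F2 (14 duplicate(s) eliminated): {(1, d), (1, n), (1, r), (1, t), (21, q), (21, x)}

{(1, d), (1, n), (1, r), (1, t), (21, q), (21, x)}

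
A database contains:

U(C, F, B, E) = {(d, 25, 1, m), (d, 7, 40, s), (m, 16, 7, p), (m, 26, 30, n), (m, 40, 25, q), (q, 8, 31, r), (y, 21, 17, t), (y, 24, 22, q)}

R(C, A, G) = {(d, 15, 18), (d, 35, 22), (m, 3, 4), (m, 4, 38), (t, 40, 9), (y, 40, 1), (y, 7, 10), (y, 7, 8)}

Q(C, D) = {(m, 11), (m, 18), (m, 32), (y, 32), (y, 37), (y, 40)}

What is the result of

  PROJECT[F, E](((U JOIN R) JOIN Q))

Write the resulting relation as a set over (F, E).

{(16, p), (21, t), (24, q), (26, n), (40, q)}

U ⋈ R (natural join on C): {(d, 25, 1, m, 15, 18), (d, 25, 1, m, 35, 22), (d, 7, 40, s, 15, 18), (d, 7, 40, s, 35, 22), (m, 16, 7, p, 3, 4), (m, 16, 7, p, 4, 38), (m, 26, 30, n, 3, 4), (m, 26, 30, n, 4, 38), (m, 40, 25, q, 3, 4), (m, 40, 25, q, 4, 38), (y, 21, 17, t, 40, 1), (y, 21, 17, t, 7, 10), (y, 21, 17, t, 7, 8), (y, 24, 22, q, 40, 1), (y, 24, 22, q, 7, 10), (y, 24, 22, q, 7, 8)}
(U JOIN R) ⋈ Q (natural join on C): {(m, 16, 7, p, 3, 4, 11), (m, 16, 7, p, 3, 4, 18), (m, 16, 7, p, 3, 4, 32), (m, 16, 7, p, 4, 38, 11), (m, 16, 7, p, 4, 38, 18), (m, 16, 7, p, 4, 38, 32), (m, 26, 30, n, 3, 4, 11), (m, 26, 30, n, 3, 4, 18), (m, 26, 30, n, 3, 4, 32), (m, 26, 30, n, 4, 38, 11), (m, 26, 30, n, 4, 38, 18), (m, 26, 30, n, 4, 38, 32), (m, 40, 25, q, 3, 4, 11), (m, 40, 25, q, 3, 4, 18), (m, 40, 25, q, 3, 4, 32), (m, 40, 25, q, 4, 38, 11), (m, 40, 25, q, 4, 38, 18), (m, 40, 25, q, 4, 38, 32), (y, 21, 17, t, 40, 1, 32), (y, 21, 17, t, 40, 1, 37), (y, 21, 17, t, 40, 1, 40), (y, 21, 17, t, 7, 10, 32), (y, 21, 17, t, 7, 10, 37), (y, 21, 17, t, 7, 10, 40), (y, 21, 17, t, 7, 8, 32), (y, 21, 17, t, 7, 8, 37), (y, 21, 17, t, 7, 8, 40), (y, 24, 22, q, 40, 1, 32), (y, 24, 22, q, 40, 1, 37), (y, 24, 22, q, 40, 1, 40), (y, 24, 22, q, 7, 10, 32), (y, 24, 22, q, 7, 10, 37), (y, 24, 22, q, 7, 10, 40), (y, 24, 22, q, 7, 8, 32), (y, 24, 22, q, 7, 8, 37), (y, 24, 22, q, 7, 8, 40)}
Keep only column(s) F, E (31 duplicate(s) eliminated): {(16, p), (21, t), (24, q), (26, n), (40, q)}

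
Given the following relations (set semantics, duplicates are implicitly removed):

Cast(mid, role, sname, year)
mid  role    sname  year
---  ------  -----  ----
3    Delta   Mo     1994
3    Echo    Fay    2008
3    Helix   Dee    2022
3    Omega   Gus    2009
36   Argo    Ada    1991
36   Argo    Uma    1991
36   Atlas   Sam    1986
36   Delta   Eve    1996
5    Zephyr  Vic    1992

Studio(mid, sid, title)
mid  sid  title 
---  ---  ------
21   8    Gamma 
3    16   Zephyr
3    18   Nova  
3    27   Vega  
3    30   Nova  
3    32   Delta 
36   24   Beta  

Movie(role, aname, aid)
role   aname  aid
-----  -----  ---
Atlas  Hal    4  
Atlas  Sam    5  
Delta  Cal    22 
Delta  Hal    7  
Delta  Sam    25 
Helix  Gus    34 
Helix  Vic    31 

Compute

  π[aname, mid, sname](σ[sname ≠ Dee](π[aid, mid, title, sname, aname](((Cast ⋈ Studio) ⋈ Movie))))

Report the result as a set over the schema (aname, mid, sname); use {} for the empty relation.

{(Cal, 3, Mo), (Cal, 36, Eve), (Hal, 3, Mo), (Hal, 36, Eve), (Hal, 36, Sam), (Sam, 3, Mo), (Sam, 36, Eve), (Sam, 36, Sam)}

Natural join on mid: {(3, Delta, Mo, 1994, 16, Zephyr), (3, Delta, Mo, 1994, 18, Nova), (3, Delta, Mo, 1994, 27, Vega), (3, Delta, Mo, 1994, 30, Nova), (3, Delta, Mo, 1994, 32, Delta), (3, Echo, Fay, 2008, 16, Zephyr), (3, Echo, Fay, 2008, 18, Nova), (3, Echo, Fay, 2008, 27, Vega), (3, Echo, Fay, 2008, 30, Nova), (3, Echo, Fay, 2008, 32, Delta), (3, Helix, Dee, 2022, 16, Zephyr), (3, Helix, Dee, 2022, 18, Nova), (3, Helix, Dee, 2022, 27, Vega), (3, Helix, Dee, 2022, 30, Nova), (3, Helix, Dee, 2022, 32, Delta), (3, Omega, Gus, 2009, 16, Zephyr), (3, Omega, Gus, 2009, 18, Nova), (3, Omega, Gus, 2009, 27, Vega), (3, Omega, Gus, 2009, 30, Nova), (3, Omega, Gus, 2009, 32, Delta), (36, Argo, Ada, 1991, 24, Beta), (36, Argo, Uma, 1991, 24, Beta), (36, Atlas, Sam, 1986, 24, Beta), (36, Delta, Eve, 1996, 24, Beta)}
Natural join on role: {(3, Delta, Mo, 1994, 16, Zephyr, Cal, 22), (3, Delta, Mo, 1994, 16, Zephyr, Hal, 7), (3, Delta, Mo, 1994, 16, Zephyr, Sam, 25), (3, Delta, Mo, 1994, 18, Nova, Cal, 22), (3, Delta, Mo, 1994, 18, Nova, Hal, 7), (3, Delta, Mo, 1994, 18, Nova, Sam, 25), (3, Delta, Mo, 1994, 27, Vega, Cal, 22), (3, Delta, Mo, 1994, 27, Vega, Hal, 7), (3, Delta, Mo, 1994, 27, Vega, Sam, 25), (3, Delta, Mo, 1994, 30, Nova, Cal, 22), (3, Delta, Mo, 1994, 30, Nova, Hal, 7), (3, Delta, Mo, 1994, 30, Nova, Sam, 25), (3, Delta, Mo, 1994, 32, Delta, Cal, 22), (3, Delta, Mo, 1994, 32, Delta, Hal, 7), (3, Delta, Mo, 1994, 32, Delta, Sam, 25), (3, Helix, Dee, 2022, 16, Zephyr, Gus, 34), (3, Helix, Dee, 2022, 16, Zephyr, Vic, 31), (3, Helix, Dee, 2022, 18, Nova, Gus, 34), (3, Helix, Dee, 2022, 18, Nova, Vic, 31), (3, Helix, Dee, 2022, 27, Vega, Gus, 34), (3, Helix, Dee, 2022, 27, Vega, Vic, 31), (3, Helix, Dee, 2022, 30, Nova, Gus, 34), (3, Helix, Dee, 2022, 30, Nova, Vic, 31), (3, Helix, Dee, 2022, 32, Delta, Gus, 34), (3, Helix, Dee, 2022, 32, Delta, Vic, 31), (36, Atlas, Sam, 1986, 24, Beta, Hal, 4), (36, Atlas, Sam, 1986, 24, Beta, Sam, 5), (36, Delta, Eve, 1996, 24, Beta, Cal, 22), (36, Delta, Eve, 1996, 24, Beta, Hal, 7), (36, Delta, Eve, 1996, 24, Beta, Sam, 25)}
π_{aid, mid, title, sname, aname} gives {(22, 3, Delta, Mo, Cal), (22, 3, Nova, Mo, Cal), (22, 3, Vega, Mo, Cal), (22, 3, Zephyr, Mo, Cal), (22, 36, Beta, Eve, Cal), (25, 3, Delta, Mo, Sam), (25, 3, Nova, Mo, Sam), (25, 3, Vega, Mo, Sam), (25, 3, Zephyr, Mo, Sam), (25, 36, Beta, Eve, Sam), (31, 3, Delta, Dee, Vic), (31, 3, Nova, Dee, Vic), (31, 3, Vega, Dee, Vic), (31, 3, Zephyr, Dee, Vic), (34, 3, Delta, Dee, Gus), (34, 3, Nova, Dee, Gus), (34, 3, Vega, Dee, Gus), (34, 3, Zephyr, Dee, Gus), (4, 36, Beta, Sam, Hal), (5, 36, Beta, Sam, Sam), (7, 3, Delta, Mo, Hal), (7, 3, Nova, Mo, Hal), (7, 3, Vega, Mo, Hal), (7, 3, Zephyr, Mo, Hal), (7, 36, Beta, Eve, Hal)} (5 duplicate(s) eliminated).
Filtering on sname ≠ Dee leaves {(22, 3, Delta, Mo, Cal), (22, 3, Nova, Mo, Cal), (22, 3, Vega, Mo, Cal), (22, 3, Zephyr, Mo, Cal), (22, 36, Beta, Eve, Cal), (25, 3, Delta, Mo, Sam), (25, 3, Nova, Mo, Sam), (25, 3, Vega, Mo, Sam), (25, 3, Zephyr, Mo, Sam), (25, 36, Beta, Eve, Sam), (4, 36, Beta, Sam, Hal), (5, 36, Beta, Sam, Sam), (7, 3, Delta, Mo, Hal), (7, 3, Nova, Mo, Hal), (7, 3, Vega, Mo, Hal), (7, 3, Zephyr, Mo, Hal), (7, 36, Beta, Eve, Hal)}.
π_{aname, mid, sname} gives {(Cal, 3, Mo), (Cal, 36, Eve), (Hal, 3, Mo), (Hal, 36, Eve), (Hal, 36, Sam), (Sam, 3, Mo), (Sam, 36, Eve), (Sam, 36, Sam)} (9 duplicate(s) eliminated).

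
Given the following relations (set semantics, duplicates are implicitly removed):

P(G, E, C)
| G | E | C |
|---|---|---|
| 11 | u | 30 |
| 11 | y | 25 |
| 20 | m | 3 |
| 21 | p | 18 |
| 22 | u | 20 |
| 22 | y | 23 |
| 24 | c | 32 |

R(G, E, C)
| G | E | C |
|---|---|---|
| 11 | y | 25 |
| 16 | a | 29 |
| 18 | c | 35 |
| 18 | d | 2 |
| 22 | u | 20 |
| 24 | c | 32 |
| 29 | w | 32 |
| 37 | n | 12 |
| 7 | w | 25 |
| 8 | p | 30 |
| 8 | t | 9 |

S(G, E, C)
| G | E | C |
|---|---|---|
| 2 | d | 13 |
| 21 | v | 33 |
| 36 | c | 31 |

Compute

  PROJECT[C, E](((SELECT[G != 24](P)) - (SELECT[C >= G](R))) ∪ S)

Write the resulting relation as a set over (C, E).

Apply σ_{G != 24}; surviving tuples: {(11, u, 30), (11, y, 25), (20, m, 3), (21, p, 18), (22, u, 20), (22, y, 23)}
Apply σ_{C >= G}; surviving tuples: {(11, y, 25), (16, a, 29), (18, c, 35), (24, c, 32), (29, w, 32), (7, w, 25), (8, p, 30), (8, t, 9)}
Difference: {(11, u, 30), (11, y, 25), (20, m, 3), (21, p, 18), (22, u, 20), (22, y, 23)} with {(11, y, 25), (16, a, 29), (18, c, 35), (24, c, 32), (29, w, 32), (7, w, 25), (8, p, 30), (8, t, 9)} → {(11, u, 30), (20, m, 3), (21, p, 18), (22, u, 20), (22, y, 23)}
Union: {(11, u, 30), (20, m, 3), (21, p, 18), (22, u, 20), (22, y, 23)} with {(2, d, 13), (21, v, 33), (36, c, 31)} → {(11, u, 30), (2, d, 13), (20, m, 3), (21, p, 18), (21, v, 33), (22, u, 20), (22, y, 23), (36, c, 31)}
π_{C, E} gives {(13, d), (18, p), (20, u), (23, y), (3, m), (30, u), (31, c), (33, v)}.

{(13, d), (18, p), (20, u), (23, y), (3, m), (30, u), (31, c), (33, v)}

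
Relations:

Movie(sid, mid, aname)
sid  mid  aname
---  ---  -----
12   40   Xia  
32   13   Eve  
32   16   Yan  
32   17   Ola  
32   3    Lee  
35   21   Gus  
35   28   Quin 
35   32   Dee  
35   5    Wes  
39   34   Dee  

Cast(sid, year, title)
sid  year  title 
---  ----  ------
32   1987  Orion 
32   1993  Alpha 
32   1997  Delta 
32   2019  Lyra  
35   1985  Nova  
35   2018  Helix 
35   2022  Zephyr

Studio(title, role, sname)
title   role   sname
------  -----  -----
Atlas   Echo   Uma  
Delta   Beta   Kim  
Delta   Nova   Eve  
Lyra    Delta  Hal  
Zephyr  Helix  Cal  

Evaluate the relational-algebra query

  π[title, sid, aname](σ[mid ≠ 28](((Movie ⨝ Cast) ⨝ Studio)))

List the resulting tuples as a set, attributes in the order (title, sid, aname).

{(Delta, 32, Eve), (Delta, 32, Lee), (Delta, 32, Ola), (Delta, 32, Yan), (Lyra, 32, Eve), (Lyra, 32, Lee), (Lyra, 32, Ola), (Lyra, 32, Yan), (Zephyr, 35, Dee), (Zephyr, 35, Gus), (Zephyr, 35, Wes)}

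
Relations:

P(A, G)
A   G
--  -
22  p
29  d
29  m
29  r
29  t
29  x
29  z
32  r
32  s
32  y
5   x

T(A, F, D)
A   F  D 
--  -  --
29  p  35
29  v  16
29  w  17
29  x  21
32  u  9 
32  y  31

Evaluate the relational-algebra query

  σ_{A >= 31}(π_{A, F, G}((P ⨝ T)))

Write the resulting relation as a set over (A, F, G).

Joining P and T on A yields {(29, d, p, 35), (29, d, v, 16), (29, d, w, 17), (29, d, x, 21), (29, m, p, 35), (29, m, v, 16), (29, m, w, 17), (29, m, x, 21), (29, r, p, 35), (29, r, v, 16), (29, r, w, 17), (29, r, x, 21), (29, t, p, 35), (29, t, v, 16), (29, t, w, 17), (29, t, x, 21), (29, x, p, 35), (29, x, v, 16), (29, x, w, 17), (29, x, x, 21), (29, z, p, 35), (29, z, v, 16), (29, z, w, 17), (29, z, x, 21), (32, r, u, 9), (32, r, y, 31), (32, s, u, 9), (32, s, y, 31), (32, y, u, 9), (32, y, y, 31)}.
π_{A, F, G} gives {(29, p, d), (29, p, m), (29, p, r), (29, p, t), (29, p, x), (29, p, z), (29, v, d), (29, v, m), (29, v, r), (29, v, t), (29, v, x), (29, v, z), (29, w, d), (29, w, m), (29, w, r), (29, w, t), (29, w, x), (29, w, z), (29, x, d), (29, x, m), (29, x, r), (29, x, t), (29, x, x), (29, x, z), (32, u, r), (32, u, s), (32, u, y), (32, y, r), (32, y, s), (32, y, y)}.
Apply σ_{A >= 31}; surviving tuples: {(32, u, r), (32, u, s), (32, u, y), (32, y, r), (32, y, s), (32, y, y)}

{(32, u, r), (32, u, s), (32, u, y), (32, y, r), (32, y, s), (32, y, y)}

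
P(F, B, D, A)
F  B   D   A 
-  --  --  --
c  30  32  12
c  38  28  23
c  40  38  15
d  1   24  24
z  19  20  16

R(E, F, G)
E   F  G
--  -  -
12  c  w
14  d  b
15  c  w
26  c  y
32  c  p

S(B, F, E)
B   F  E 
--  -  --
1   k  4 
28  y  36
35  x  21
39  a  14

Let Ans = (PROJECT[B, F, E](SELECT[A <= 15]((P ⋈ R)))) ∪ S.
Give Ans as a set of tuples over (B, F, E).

{(1, k, 4), (28, y, 36), (30, c, 12), (30, c, 15), (30, c, 26), (30, c, 32), (35, x, 21), (39, a, 14), (40, c, 12), (40, c, 15), (40, c, 26), (40, c, 32)}

Natural join on F: {(c, 30, 32, 12, 12, w), (c, 30, 32, 12, 15, w), (c, 30, 32, 12, 26, y), (c, 30, 32, 12, 32, p), (c, 38, 28, 23, 12, w), (c, 38, 28, 23, 15, w), (c, 38, 28, 23, 26, y), (c, 38, 28, 23, 32, p), (c, 40, 38, 15, 12, w), (c, 40, 38, 15, 15, w), (c, 40, 38, 15, 26, y), (c, 40, 38, 15, 32, p), (d, 1, 24, 24, 14, b)}
Apply σ_{A <= 15}; surviving tuples: {(c, 30, 32, 12, 12, w), (c, 30, 32, 12, 15, w), (c, 30, 32, 12, 26, y), (c, 30, 32, 12, 32, p), (c, 40, 38, 15, 12, w), (c, 40, 38, 15, 15, w), (c, 40, 38, 15, 26, y), (c, 40, 38, 15, 32, p)}
Projecting to B, F, E: {(30, c, 12), (30, c, 15), (30, c, 26), (30, c, 32), (40, c, 12), (40, c, 15), (40, c, 26), (40, c, 32)}
Union: {(30, c, 12), (30, c, 15), (30, c, 26), (30, c, 32), (40, c, 12), (40, c, 15), (40, c, 26), (40, c, 32)} with {(1, k, 4), (28, y, 36), (35, x, 21), (39, a, 14)} → {(1, k, 4), (28, y, 36), (30, c, 12), (30, c, 15), (30, c, 26), (30, c, 32), (35, x, 21), (39, a, 14), (40, c, 12), (40, c, 15), (40, c, 26), (40, c, 32)}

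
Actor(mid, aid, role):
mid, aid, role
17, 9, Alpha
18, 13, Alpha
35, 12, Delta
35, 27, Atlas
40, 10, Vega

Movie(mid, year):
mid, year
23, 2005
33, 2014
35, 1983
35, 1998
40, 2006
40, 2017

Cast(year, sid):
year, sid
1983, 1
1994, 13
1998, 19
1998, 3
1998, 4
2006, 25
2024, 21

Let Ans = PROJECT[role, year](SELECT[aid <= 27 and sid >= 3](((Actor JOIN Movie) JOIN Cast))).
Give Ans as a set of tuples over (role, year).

{(Atlas, 1998), (Delta, 1998), (Vega, 2006)}

Natural join on mid: {(35, 12, Delta, 1983), (35, 12, Delta, 1998), (35, 27, Atlas, 1983), (35, 27, Atlas, 1998), (40, 10, Vega, 2006), (40, 10, Vega, 2017)}
Natural join on year: {(35, 12, Delta, 1983, 1), (35, 12, Delta, 1998, 19), (35, 12, Delta, 1998, 3), (35, 12, Delta, 1998, 4), (35, 27, Atlas, 1983, 1), (35, 27, Atlas, 1998, 19), (35, 27, Atlas, 1998, 3), (35, 27, Atlas, 1998, 4), (40, 10, Vega, 2006, 25)}
Selection aid <= 27 and sid >= 3: {(35, 12, Delta, 1998, 19), (35, 12, Delta, 1998, 3), (35, 12, Delta, 1998, 4), (35, 27, Atlas, 1998, 19), (35, 27, Atlas, 1998, 3), (35, 27, Atlas, 1998, 4), (40, 10, Vega, 2006, 25)}
π[role, year]: project onto (role, year) (4 duplicate(s) eliminated) → {(Atlas, 1998), (Delta, 1998), (Vega, 2006)}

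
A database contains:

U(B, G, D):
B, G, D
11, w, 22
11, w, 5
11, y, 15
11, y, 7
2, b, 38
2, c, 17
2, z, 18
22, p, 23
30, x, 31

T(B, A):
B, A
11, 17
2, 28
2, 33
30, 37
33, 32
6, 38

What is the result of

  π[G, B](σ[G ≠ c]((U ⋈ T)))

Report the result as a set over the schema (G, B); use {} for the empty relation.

{(b, 2), (w, 11), (x, 30), (y, 11), (z, 2)}

U ⋈ T (natural join on B): {(11, w, 22, 17), (11, w, 5, 17), (11, y, 15, 17), (11, y, 7, 17), (2, b, 38, 28), (2, b, 38, 33), (2, c, 17, 28), (2, c, 17, 33), (2, z, 18, 28), (2, z, 18, 33), (30, x, 31, 37)}
Filtering on G ≠ c leaves {(11, w, 22, 17), (11, w, 5, 17), (11, y, 15, 17), (11, y, 7, 17), (2, b, 38, 28), (2, b, 38, 33), (2, z, 18, 28), (2, z, 18, 33), (30, x, 31, 37)}.
Keep only column(s) G, B (4 duplicate(s) eliminated): {(b, 2), (w, 11), (x, 30), (y, 11), (z, 2)}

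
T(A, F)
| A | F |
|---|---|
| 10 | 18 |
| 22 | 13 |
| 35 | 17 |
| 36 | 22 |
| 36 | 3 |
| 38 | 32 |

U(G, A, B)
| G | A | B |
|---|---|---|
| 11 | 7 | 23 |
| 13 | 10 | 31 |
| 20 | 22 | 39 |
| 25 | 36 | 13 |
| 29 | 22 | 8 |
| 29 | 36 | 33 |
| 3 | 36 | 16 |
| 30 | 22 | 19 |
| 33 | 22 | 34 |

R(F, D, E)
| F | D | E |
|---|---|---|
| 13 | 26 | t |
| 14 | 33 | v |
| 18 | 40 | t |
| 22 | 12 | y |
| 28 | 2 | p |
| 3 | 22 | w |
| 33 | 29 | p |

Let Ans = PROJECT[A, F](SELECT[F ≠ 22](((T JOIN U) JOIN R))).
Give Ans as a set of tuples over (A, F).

Joining T and U on A yields {(10, 18, 13, 31), (22, 13, 20, 39), (22, 13, 29, 8), (22, 13, 30, 19), (22, 13, 33, 34), (36, 22, 25, 13), (36, 22, 29, 33), (36, 22, 3, 16), (36, 3, 25, 13), (36, 3, 29, 33), (36, 3, 3, 16)}.
Joining (T JOIN U) and R on F yields {(10, 18, 13, 31, 40, t), (22, 13, 20, 39, 26, t), (22, 13, 29, 8, 26, t), (22, 13, 30, 19, 26, t), (22, 13, 33, 34, 26, t), (36, 22, 25, 13, 12, y), (36, 22, 29, 33, 12, y), (36, 22, 3, 16, 12, y), (36, 3, 25, 13, 22, w), (36, 3, 29, 33, 22, w), (36, 3, 3, 16, 22, w)}.
σ[F ≠ 22]: keep tuples satisfying F ≠ 22 → {(10, 18, 13, 31, 40, t), (22, 13, 20, 39, 26, t), (22, 13, 29, 8, 26, t), (22, 13, 30, 19, 26, t), (22, 13, 33, 34, 26, t), (36, 3, 25, 13, 22, w), (36, 3, 29, 33, 22, w), (36, 3, 3, 16, 22, w)}
Projecting to A, F (5 duplicate(s) eliminated): {(10, 18), (22, 13), (36, 3)}

{(10, 18), (22, 13), (36, 3)}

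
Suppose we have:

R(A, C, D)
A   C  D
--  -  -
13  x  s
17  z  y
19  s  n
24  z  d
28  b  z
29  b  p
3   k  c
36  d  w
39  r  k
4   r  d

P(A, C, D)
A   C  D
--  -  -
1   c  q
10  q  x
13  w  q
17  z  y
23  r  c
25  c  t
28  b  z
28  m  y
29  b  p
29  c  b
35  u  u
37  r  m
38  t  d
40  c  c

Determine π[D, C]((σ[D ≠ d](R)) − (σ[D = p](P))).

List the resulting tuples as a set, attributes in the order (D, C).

{(c, k), (k, r), (n, s), (s, x), (w, d), (y, z), (z, b)}

σ[D ≠ d]: keep tuples satisfying D ≠ d → {(13, x, s), (17, z, y), (19, s, n), (28, b, z), (29, b, p), (3, k, c), (36, d, w), (39, r, k)}
σ[D = p]: keep tuples satisfying D = p → {(29, b, p)}
Set difference of the two operands is {(13, x, s), (17, z, y), (19, s, n), (28, b, z), (3, k, c), (36, d, w), (39, r, k)}.
Projecting to D, C: {(c, k), (k, r), (n, s), (s, x), (w, d), (y, z), (z, b)}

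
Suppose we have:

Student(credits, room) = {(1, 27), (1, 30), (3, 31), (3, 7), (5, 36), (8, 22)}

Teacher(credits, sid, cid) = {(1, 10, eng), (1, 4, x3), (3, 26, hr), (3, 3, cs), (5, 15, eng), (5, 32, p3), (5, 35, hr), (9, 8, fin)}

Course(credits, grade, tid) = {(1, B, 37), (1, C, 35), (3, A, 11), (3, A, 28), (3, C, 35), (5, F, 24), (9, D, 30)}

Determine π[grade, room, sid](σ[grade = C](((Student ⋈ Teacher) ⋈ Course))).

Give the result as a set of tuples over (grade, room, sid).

{(C, 27, 10), (C, 27, 4), (C, 30, 10), (C, 30, 4), (C, 31, 26), (C, 31, 3), (C, 7, 26), (C, 7, 3)}

Joining Student and Teacher on credits yields {(1, 27, 10, eng), (1, 27, 4, x3), (1, 30, 10, eng), (1, 30, 4, x3), (3, 31, 26, hr), (3, 31, 3, cs), (3, 7, 26, hr), (3, 7, 3, cs), (5, 36, 15, eng), (5, 36, 32, p3), (5, 36, 35, hr)}.
Joining (Student ⋈ Teacher) and Course on credits yields {(1, 27, 10, eng, B, 37), (1, 27, 10, eng, C, 35), (1, 27, 4, x3, B, 37), (1, 27, 4, x3, C, 35), (1, 30, 10, eng, B, 37), (1, 30, 10, eng, C, 35), (1, 30, 4, x3, B, 37), (1, 30, 4, x3, C, 35), (3, 31, 26, hr, A, 11), (3, 31, 26, hr, A, 28), (3, 31, 26, hr, C, 35), (3, 31, 3, cs, A, 11), (3, 31, 3, cs, A, 28), (3, 31, 3, cs, C, 35), (3, 7, 26, hr, A, 11), (3, 7, 26, hr, A, 28), (3, 7, 26, hr, C, 35), (3, 7, 3, cs, A, 11), (3, 7, 3, cs, A, 28), (3, 7, 3, cs, C, 35), (5, 36, 15, eng, F, 24), (5, 36, 32, p3, F, 24), (5, 36, 35, hr, F, 24)}.
Selection grade = C: {(1, 27, 10, eng, C, 35), (1, 27, 4, x3, C, 35), (1, 30, 10, eng, C, 35), (1, 30, 4, x3, C, 35), (3, 31, 26, hr, C, 35), (3, 31, 3, cs, C, 35), (3, 7, 26, hr, C, 35), (3, 7, 3, cs, C, 35)}
Keep only column(s) grade, room, sid: {(C, 27, 10), (C, 27, 4), (C, 30, 10), (C, 30, 4), (C, 31, 26), (C, 31, 3), (C, 7, 26), (C, 7, 3)}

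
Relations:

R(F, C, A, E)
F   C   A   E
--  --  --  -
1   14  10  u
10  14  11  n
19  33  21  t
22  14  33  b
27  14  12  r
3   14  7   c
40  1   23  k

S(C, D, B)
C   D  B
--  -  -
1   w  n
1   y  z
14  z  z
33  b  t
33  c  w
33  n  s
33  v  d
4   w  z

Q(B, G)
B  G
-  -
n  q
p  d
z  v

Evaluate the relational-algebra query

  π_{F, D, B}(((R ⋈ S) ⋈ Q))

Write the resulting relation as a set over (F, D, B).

{(1, z, z), (10, z, z), (22, z, z), (27, z, z), (3, z, z), (40, w, n), (40, y, z)}

Joining R and S on C yields {(1, 14, 10, u, z, z), (10, 14, 11, n, z, z), (19, 33, 21, t, b, t), (19, 33, 21, t, c, w), (19, 33, 21, t, n, s), (19, 33, 21, t, v, d), (22, 14, 33, b, z, z), (27, 14, 12, r, z, z), (3, 14, 7, c, z, z), (40, 1, 23, k, w, n), (40, 1, 23, k, y, z)}.
Joining (R ⋈ S) and Q on B yields {(1, 14, 10, u, z, z, v), (10, 14, 11, n, z, z, v), (22, 14, 33, b, z, z, v), (27, 14, 12, r, z, z, v), (3, 14, 7, c, z, z, v), (40, 1, 23, k, w, n, q), (40, 1, 23, k, y, z, v)}.
π_{F, D, B} gives {(1, z, z), (10, z, z), (22, z, z), (27, z, z), (3, z, z), (40, w, n), (40, y, z)}.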